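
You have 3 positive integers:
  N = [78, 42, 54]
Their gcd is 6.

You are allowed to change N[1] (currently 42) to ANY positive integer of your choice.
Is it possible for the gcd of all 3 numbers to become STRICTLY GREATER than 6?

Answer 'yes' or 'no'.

Current gcd = 6
gcd of all OTHER numbers (without N[1]=42): gcd([78, 54]) = 6
The new gcd after any change is gcd(6, new_value).
This can be at most 6.
Since 6 = old gcd 6, the gcd can only stay the same or decrease.

Answer: no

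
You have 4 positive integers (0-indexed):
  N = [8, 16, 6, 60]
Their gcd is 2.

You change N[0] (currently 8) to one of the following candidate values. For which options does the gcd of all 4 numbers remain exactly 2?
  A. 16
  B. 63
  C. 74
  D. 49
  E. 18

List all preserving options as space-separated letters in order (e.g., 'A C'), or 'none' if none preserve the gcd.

Answer: A C E

Derivation:
Old gcd = 2; gcd of others (without N[0]) = 2
New gcd for candidate v: gcd(2, v). Preserves old gcd iff gcd(2, v) = 2.
  Option A: v=16, gcd(2,16)=2 -> preserves
  Option B: v=63, gcd(2,63)=1 -> changes
  Option C: v=74, gcd(2,74)=2 -> preserves
  Option D: v=49, gcd(2,49)=1 -> changes
  Option E: v=18, gcd(2,18)=2 -> preserves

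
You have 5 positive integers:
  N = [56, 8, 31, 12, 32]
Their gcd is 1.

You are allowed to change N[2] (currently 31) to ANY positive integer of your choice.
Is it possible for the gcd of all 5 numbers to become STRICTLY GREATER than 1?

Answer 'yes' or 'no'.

Answer: yes

Derivation:
Current gcd = 1
gcd of all OTHER numbers (without N[2]=31): gcd([56, 8, 12, 32]) = 4
The new gcd after any change is gcd(4, new_value).
This can be at most 4.
Since 4 > old gcd 1, the gcd CAN increase (e.g., set N[2] = 4).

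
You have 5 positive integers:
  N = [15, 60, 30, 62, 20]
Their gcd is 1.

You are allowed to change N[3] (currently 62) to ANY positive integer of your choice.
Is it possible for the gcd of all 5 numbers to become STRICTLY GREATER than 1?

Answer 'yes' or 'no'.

Answer: yes

Derivation:
Current gcd = 1
gcd of all OTHER numbers (without N[3]=62): gcd([15, 60, 30, 20]) = 5
The new gcd after any change is gcd(5, new_value).
This can be at most 5.
Since 5 > old gcd 1, the gcd CAN increase (e.g., set N[3] = 5).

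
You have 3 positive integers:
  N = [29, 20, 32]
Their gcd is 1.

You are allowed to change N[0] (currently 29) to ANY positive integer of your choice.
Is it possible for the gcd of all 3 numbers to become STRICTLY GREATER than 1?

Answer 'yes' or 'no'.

Current gcd = 1
gcd of all OTHER numbers (without N[0]=29): gcd([20, 32]) = 4
The new gcd after any change is gcd(4, new_value).
This can be at most 4.
Since 4 > old gcd 1, the gcd CAN increase (e.g., set N[0] = 4).

Answer: yes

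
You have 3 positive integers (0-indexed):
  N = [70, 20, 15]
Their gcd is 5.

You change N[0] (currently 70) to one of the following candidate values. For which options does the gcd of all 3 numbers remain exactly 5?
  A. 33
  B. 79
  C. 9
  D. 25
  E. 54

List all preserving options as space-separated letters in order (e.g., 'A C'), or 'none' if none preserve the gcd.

Old gcd = 5; gcd of others (without N[0]) = 5
New gcd for candidate v: gcd(5, v). Preserves old gcd iff gcd(5, v) = 5.
  Option A: v=33, gcd(5,33)=1 -> changes
  Option B: v=79, gcd(5,79)=1 -> changes
  Option C: v=9, gcd(5,9)=1 -> changes
  Option D: v=25, gcd(5,25)=5 -> preserves
  Option E: v=54, gcd(5,54)=1 -> changes

Answer: D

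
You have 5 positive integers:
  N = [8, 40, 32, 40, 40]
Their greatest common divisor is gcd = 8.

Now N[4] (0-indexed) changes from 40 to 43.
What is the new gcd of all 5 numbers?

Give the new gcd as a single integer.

Numbers: [8, 40, 32, 40, 40], gcd = 8
Change: index 4, 40 -> 43
gcd of the OTHER numbers (without index 4): gcd([8, 40, 32, 40]) = 8
New gcd = gcd(g_others, new_val) = gcd(8, 43) = 1

Answer: 1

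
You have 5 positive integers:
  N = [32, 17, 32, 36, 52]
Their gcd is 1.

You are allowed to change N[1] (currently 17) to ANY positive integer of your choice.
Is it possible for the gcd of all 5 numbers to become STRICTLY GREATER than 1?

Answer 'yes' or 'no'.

Current gcd = 1
gcd of all OTHER numbers (without N[1]=17): gcd([32, 32, 36, 52]) = 4
The new gcd after any change is gcd(4, new_value).
This can be at most 4.
Since 4 > old gcd 1, the gcd CAN increase (e.g., set N[1] = 4).

Answer: yes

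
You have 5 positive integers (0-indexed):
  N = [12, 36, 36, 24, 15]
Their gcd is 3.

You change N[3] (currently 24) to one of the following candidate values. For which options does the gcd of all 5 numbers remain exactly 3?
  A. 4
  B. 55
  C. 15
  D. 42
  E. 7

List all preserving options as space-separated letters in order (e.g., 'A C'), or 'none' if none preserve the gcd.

Old gcd = 3; gcd of others (without N[3]) = 3
New gcd for candidate v: gcd(3, v). Preserves old gcd iff gcd(3, v) = 3.
  Option A: v=4, gcd(3,4)=1 -> changes
  Option B: v=55, gcd(3,55)=1 -> changes
  Option C: v=15, gcd(3,15)=3 -> preserves
  Option D: v=42, gcd(3,42)=3 -> preserves
  Option E: v=7, gcd(3,7)=1 -> changes

Answer: C D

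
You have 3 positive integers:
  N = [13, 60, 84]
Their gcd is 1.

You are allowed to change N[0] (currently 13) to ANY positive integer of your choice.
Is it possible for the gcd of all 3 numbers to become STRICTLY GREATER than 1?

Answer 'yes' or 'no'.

Current gcd = 1
gcd of all OTHER numbers (without N[0]=13): gcd([60, 84]) = 12
The new gcd after any change is gcd(12, new_value).
This can be at most 12.
Since 12 > old gcd 1, the gcd CAN increase (e.g., set N[0] = 12).

Answer: yes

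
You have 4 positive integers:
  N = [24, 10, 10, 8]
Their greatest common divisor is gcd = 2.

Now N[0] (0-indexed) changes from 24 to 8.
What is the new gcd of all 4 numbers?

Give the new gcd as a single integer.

Answer: 2

Derivation:
Numbers: [24, 10, 10, 8], gcd = 2
Change: index 0, 24 -> 8
gcd of the OTHER numbers (without index 0): gcd([10, 10, 8]) = 2
New gcd = gcd(g_others, new_val) = gcd(2, 8) = 2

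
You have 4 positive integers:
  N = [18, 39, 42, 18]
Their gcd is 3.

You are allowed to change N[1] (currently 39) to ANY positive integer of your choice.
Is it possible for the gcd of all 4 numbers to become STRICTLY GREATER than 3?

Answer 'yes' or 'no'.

Answer: yes

Derivation:
Current gcd = 3
gcd of all OTHER numbers (without N[1]=39): gcd([18, 42, 18]) = 6
The new gcd after any change is gcd(6, new_value).
This can be at most 6.
Since 6 > old gcd 3, the gcd CAN increase (e.g., set N[1] = 6).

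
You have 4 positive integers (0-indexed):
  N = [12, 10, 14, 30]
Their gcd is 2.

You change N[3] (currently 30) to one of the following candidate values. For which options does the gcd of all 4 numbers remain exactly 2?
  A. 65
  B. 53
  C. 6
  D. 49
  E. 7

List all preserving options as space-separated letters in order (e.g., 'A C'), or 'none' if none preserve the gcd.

Answer: C

Derivation:
Old gcd = 2; gcd of others (without N[3]) = 2
New gcd for candidate v: gcd(2, v). Preserves old gcd iff gcd(2, v) = 2.
  Option A: v=65, gcd(2,65)=1 -> changes
  Option B: v=53, gcd(2,53)=1 -> changes
  Option C: v=6, gcd(2,6)=2 -> preserves
  Option D: v=49, gcd(2,49)=1 -> changes
  Option E: v=7, gcd(2,7)=1 -> changes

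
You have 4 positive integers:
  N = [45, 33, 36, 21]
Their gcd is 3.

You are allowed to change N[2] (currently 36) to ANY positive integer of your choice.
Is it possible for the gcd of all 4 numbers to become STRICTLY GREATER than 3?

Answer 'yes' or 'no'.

Current gcd = 3
gcd of all OTHER numbers (without N[2]=36): gcd([45, 33, 21]) = 3
The new gcd after any change is gcd(3, new_value).
This can be at most 3.
Since 3 = old gcd 3, the gcd can only stay the same or decrease.

Answer: no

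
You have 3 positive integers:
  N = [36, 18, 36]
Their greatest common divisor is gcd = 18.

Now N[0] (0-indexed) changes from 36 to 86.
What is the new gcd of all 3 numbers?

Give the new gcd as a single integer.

Answer: 2

Derivation:
Numbers: [36, 18, 36], gcd = 18
Change: index 0, 36 -> 86
gcd of the OTHER numbers (without index 0): gcd([18, 36]) = 18
New gcd = gcd(g_others, new_val) = gcd(18, 86) = 2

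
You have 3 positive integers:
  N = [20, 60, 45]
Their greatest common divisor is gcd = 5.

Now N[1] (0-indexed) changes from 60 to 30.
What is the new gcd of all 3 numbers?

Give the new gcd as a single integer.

Answer: 5

Derivation:
Numbers: [20, 60, 45], gcd = 5
Change: index 1, 60 -> 30
gcd of the OTHER numbers (without index 1): gcd([20, 45]) = 5
New gcd = gcd(g_others, new_val) = gcd(5, 30) = 5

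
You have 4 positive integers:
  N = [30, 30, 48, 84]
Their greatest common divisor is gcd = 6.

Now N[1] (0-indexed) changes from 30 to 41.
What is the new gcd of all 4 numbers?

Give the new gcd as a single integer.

Answer: 1

Derivation:
Numbers: [30, 30, 48, 84], gcd = 6
Change: index 1, 30 -> 41
gcd of the OTHER numbers (without index 1): gcd([30, 48, 84]) = 6
New gcd = gcd(g_others, new_val) = gcd(6, 41) = 1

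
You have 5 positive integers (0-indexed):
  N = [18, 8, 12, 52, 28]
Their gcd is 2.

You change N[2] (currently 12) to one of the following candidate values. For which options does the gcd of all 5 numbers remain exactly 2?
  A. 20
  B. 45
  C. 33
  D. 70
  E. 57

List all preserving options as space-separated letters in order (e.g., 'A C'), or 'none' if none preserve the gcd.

Answer: A D

Derivation:
Old gcd = 2; gcd of others (without N[2]) = 2
New gcd for candidate v: gcd(2, v). Preserves old gcd iff gcd(2, v) = 2.
  Option A: v=20, gcd(2,20)=2 -> preserves
  Option B: v=45, gcd(2,45)=1 -> changes
  Option C: v=33, gcd(2,33)=1 -> changes
  Option D: v=70, gcd(2,70)=2 -> preserves
  Option E: v=57, gcd(2,57)=1 -> changes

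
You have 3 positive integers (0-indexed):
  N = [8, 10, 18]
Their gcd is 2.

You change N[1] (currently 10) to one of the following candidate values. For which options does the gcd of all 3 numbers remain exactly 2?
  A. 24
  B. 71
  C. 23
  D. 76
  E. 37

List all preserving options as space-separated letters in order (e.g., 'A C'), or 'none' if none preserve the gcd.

Old gcd = 2; gcd of others (without N[1]) = 2
New gcd for candidate v: gcd(2, v). Preserves old gcd iff gcd(2, v) = 2.
  Option A: v=24, gcd(2,24)=2 -> preserves
  Option B: v=71, gcd(2,71)=1 -> changes
  Option C: v=23, gcd(2,23)=1 -> changes
  Option D: v=76, gcd(2,76)=2 -> preserves
  Option E: v=37, gcd(2,37)=1 -> changes

Answer: A D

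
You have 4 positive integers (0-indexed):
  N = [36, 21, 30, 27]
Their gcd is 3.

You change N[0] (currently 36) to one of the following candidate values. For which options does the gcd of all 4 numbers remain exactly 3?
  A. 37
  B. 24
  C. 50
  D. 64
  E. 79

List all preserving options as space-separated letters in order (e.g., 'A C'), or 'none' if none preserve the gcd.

Old gcd = 3; gcd of others (without N[0]) = 3
New gcd for candidate v: gcd(3, v). Preserves old gcd iff gcd(3, v) = 3.
  Option A: v=37, gcd(3,37)=1 -> changes
  Option B: v=24, gcd(3,24)=3 -> preserves
  Option C: v=50, gcd(3,50)=1 -> changes
  Option D: v=64, gcd(3,64)=1 -> changes
  Option E: v=79, gcd(3,79)=1 -> changes

Answer: B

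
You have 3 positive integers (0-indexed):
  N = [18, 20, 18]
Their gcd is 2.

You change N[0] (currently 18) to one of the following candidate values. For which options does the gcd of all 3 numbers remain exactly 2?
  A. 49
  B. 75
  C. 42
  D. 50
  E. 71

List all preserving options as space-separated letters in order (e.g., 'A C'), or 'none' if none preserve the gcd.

Old gcd = 2; gcd of others (without N[0]) = 2
New gcd for candidate v: gcd(2, v). Preserves old gcd iff gcd(2, v) = 2.
  Option A: v=49, gcd(2,49)=1 -> changes
  Option B: v=75, gcd(2,75)=1 -> changes
  Option C: v=42, gcd(2,42)=2 -> preserves
  Option D: v=50, gcd(2,50)=2 -> preserves
  Option E: v=71, gcd(2,71)=1 -> changes

Answer: C D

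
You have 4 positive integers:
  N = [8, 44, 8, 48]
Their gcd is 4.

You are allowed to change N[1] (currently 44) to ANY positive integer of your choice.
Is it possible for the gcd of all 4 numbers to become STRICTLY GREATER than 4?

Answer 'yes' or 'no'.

Answer: yes

Derivation:
Current gcd = 4
gcd of all OTHER numbers (without N[1]=44): gcd([8, 8, 48]) = 8
The new gcd after any change is gcd(8, new_value).
This can be at most 8.
Since 8 > old gcd 4, the gcd CAN increase (e.g., set N[1] = 8).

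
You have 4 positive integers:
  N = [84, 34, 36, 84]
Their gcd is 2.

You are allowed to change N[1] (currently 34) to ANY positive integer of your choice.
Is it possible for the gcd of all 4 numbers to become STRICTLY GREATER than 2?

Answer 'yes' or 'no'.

Answer: yes

Derivation:
Current gcd = 2
gcd of all OTHER numbers (without N[1]=34): gcd([84, 36, 84]) = 12
The new gcd after any change is gcd(12, new_value).
This can be at most 12.
Since 12 > old gcd 2, the gcd CAN increase (e.g., set N[1] = 12).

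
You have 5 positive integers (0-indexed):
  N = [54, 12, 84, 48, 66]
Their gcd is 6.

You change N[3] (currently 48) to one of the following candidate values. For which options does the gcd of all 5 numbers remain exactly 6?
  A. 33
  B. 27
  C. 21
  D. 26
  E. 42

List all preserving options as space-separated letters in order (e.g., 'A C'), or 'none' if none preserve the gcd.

Answer: E

Derivation:
Old gcd = 6; gcd of others (without N[3]) = 6
New gcd for candidate v: gcd(6, v). Preserves old gcd iff gcd(6, v) = 6.
  Option A: v=33, gcd(6,33)=3 -> changes
  Option B: v=27, gcd(6,27)=3 -> changes
  Option C: v=21, gcd(6,21)=3 -> changes
  Option D: v=26, gcd(6,26)=2 -> changes
  Option E: v=42, gcd(6,42)=6 -> preserves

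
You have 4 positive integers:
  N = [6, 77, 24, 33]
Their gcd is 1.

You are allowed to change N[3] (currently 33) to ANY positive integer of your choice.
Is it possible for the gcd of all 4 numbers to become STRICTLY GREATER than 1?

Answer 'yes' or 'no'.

Current gcd = 1
gcd of all OTHER numbers (without N[3]=33): gcd([6, 77, 24]) = 1
The new gcd after any change is gcd(1, new_value).
This can be at most 1.
Since 1 = old gcd 1, the gcd can only stay the same or decrease.

Answer: no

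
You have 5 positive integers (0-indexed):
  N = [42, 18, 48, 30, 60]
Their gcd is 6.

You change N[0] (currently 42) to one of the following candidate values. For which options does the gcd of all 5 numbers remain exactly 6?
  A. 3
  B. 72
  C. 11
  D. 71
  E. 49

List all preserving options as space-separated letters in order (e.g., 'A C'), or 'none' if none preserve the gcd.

Old gcd = 6; gcd of others (without N[0]) = 6
New gcd for candidate v: gcd(6, v). Preserves old gcd iff gcd(6, v) = 6.
  Option A: v=3, gcd(6,3)=3 -> changes
  Option B: v=72, gcd(6,72)=6 -> preserves
  Option C: v=11, gcd(6,11)=1 -> changes
  Option D: v=71, gcd(6,71)=1 -> changes
  Option E: v=49, gcd(6,49)=1 -> changes

Answer: B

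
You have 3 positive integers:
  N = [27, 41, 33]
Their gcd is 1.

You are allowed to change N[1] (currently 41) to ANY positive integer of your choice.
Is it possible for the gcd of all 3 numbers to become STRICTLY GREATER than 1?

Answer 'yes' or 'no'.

Answer: yes

Derivation:
Current gcd = 1
gcd of all OTHER numbers (without N[1]=41): gcd([27, 33]) = 3
The new gcd after any change is gcd(3, new_value).
This can be at most 3.
Since 3 > old gcd 1, the gcd CAN increase (e.g., set N[1] = 3).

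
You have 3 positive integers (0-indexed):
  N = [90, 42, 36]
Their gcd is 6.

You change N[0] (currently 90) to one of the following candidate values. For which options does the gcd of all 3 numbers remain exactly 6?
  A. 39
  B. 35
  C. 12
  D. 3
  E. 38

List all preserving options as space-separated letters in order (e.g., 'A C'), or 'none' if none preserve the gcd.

Answer: C

Derivation:
Old gcd = 6; gcd of others (without N[0]) = 6
New gcd for candidate v: gcd(6, v). Preserves old gcd iff gcd(6, v) = 6.
  Option A: v=39, gcd(6,39)=3 -> changes
  Option B: v=35, gcd(6,35)=1 -> changes
  Option C: v=12, gcd(6,12)=6 -> preserves
  Option D: v=3, gcd(6,3)=3 -> changes
  Option E: v=38, gcd(6,38)=2 -> changes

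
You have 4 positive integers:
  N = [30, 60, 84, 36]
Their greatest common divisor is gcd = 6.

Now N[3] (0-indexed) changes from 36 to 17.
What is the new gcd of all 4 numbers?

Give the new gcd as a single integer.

Numbers: [30, 60, 84, 36], gcd = 6
Change: index 3, 36 -> 17
gcd of the OTHER numbers (without index 3): gcd([30, 60, 84]) = 6
New gcd = gcd(g_others, new_val) = gcd(6, 17) = 1

Answer: 1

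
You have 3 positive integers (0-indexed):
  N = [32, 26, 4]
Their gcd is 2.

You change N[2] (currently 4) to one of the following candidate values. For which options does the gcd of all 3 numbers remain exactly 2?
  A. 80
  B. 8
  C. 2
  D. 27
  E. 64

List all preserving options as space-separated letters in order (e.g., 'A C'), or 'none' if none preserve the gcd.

Old gcd = 2; gcd of others (without N[2]) = 2
New gcd for candidate v: gcd(2, v). Preserves old gcd iff gcd(2, v) = 2.
  Option A: v=80, gcd(2,80)=2 -> preserves
  Option B: v=8, gcd(2,8)=2 -> preserves
  Option C: v=2, gcd(2,2)=2 -> preserves
  Option D: v=27, gcd(2,27)=1 -> changes
  Option E: v=64, gcd(2,64)=2 -> preserves

Answer: A B C E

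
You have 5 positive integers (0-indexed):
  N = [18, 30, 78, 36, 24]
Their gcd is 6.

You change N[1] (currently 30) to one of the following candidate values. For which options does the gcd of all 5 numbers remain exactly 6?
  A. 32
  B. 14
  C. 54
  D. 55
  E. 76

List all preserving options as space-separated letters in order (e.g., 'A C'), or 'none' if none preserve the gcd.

Old gcd = 6; gcd of others (without N[1]) = 6
New gcd for candidate v: gcd(6, v). Preserves old gcd iff gcd(6, v) = 6.
  Option A: v=32, gcd(6,32)=2 -> changes
  Option B: v=14, gcd(6,14)=2 -> changes
  Option C: v=54, gcd(6,54)=6 -> preserves
  Option D: v=55, gcd(6,55)=1 -> changes
  Option E: v=76, gcd(6,76)=2 -> changes

Answer: C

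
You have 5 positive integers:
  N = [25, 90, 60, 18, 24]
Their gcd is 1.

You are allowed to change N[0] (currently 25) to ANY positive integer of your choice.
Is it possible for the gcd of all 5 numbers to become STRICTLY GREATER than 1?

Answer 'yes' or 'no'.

Answer: yes

Derivation:
Current gcd = 1
gcd of all OTHER numbers (without N[0]=25): gcd([90, 60, 18, 24]) = 6
The new gcd after any change is gcd(6, new_value).
This can be at most 6.
Since 6 > old gcd 1, the gcd CAN increase (e.g., set N[0] = 6).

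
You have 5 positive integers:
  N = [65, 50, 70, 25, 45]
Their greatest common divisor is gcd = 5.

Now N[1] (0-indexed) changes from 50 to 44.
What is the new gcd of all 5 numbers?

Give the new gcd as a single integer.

Answer: 1

Derivation:
Numbers: [65, 50, 70, 25, 45], gcd = 5
Change: index 1, 50 -> 44
gcd of the OTHER numbers (without index 1): gcd([65, 70, 25, 45]) = 5
New gcd = gcd(g_others, new_val) = gcd(5, 44) = 1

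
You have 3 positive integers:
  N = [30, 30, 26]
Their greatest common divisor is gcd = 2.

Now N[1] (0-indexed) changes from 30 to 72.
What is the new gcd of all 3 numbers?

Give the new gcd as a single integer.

Numbers: [30, 30, 26], gcd = 2
Change: index 1, 30 -> 72
gcd of the OTHER numbers (without index 1): gcd([30, 26]) = 2
New gcd = gcd(g_others, new_val) = gcd(2, 72) = 2

Answer: 2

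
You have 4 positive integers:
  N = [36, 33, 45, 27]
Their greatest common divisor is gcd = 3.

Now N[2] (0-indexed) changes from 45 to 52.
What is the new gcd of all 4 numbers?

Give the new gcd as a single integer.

Answer: 1

Derivation:
Numbers: [36, 33, 45, 27], gcd = 3
Change: index 2, 45 -> 52
gcd of the OTHER numbers (without index 2): gcd([36, 33, 27]) = 3
New gcd = gcd(g_others, new_val) = gcd(3, 52) = 1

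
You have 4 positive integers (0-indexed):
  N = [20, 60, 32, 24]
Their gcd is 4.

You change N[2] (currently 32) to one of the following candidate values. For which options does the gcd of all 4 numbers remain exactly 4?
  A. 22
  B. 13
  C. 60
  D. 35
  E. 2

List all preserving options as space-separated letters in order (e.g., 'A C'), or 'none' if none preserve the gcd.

Answer: C

Derivation:
Old gcd = 4; gcd of others (without N[2]) = 4
New gcd for candidate v: gcd(4, v). Preserves old gcd iff gcd(4, v) = 4.
  Option A: v=22, gcd(4,22)=2 -> changes
  Option B: v=13, gcd(4,13)=1 -> changes
  Option C: v=60, gcd(4,60)=4 -> preserves
  Option D: v=35, gcd(4,35)=1 -> changes
  Option E: v=2, gcd(4,2)=2 -> changes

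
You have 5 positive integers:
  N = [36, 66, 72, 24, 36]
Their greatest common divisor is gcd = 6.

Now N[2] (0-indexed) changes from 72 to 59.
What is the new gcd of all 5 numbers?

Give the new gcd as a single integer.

Answer: 1

Derivation:
Numbers: [36, 66, 72, 24, 36], gcd = 6
Change: index 2, 72 -> 59
gcd of the OTHER numbers (without index 2): gcd([36, 66, 24, 36]) = 6
New gcd = gcd(g_others, new_val) = gcd(6, 59) = 1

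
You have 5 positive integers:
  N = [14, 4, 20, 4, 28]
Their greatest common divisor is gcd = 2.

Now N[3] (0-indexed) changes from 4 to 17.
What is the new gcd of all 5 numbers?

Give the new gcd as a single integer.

Answer: 1

Derivation:
Numbers: [14, 4, 20, 4, 28], gcd = 2
Change: index 3, 4 -> 17
gcd of the OTHER numbers (without index 3): gcd([14, 4, 20, 28]) = 2
New gcd = gcd(g_others, new_val) = gcd(2, 17) = 1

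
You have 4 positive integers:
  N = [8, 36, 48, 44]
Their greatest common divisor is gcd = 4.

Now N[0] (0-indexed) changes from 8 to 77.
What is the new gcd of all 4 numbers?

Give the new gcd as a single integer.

Numbers: [8, 36, 48, 44], gcd = 4
Change: index 0, 8 -> 77
gcd of the OTHER numbers (without index 0): gcd([36, 48, 44]) = 4
New gcd = gcd(g_others, new_val) = gcd(4, 77) = 1

Answer: 1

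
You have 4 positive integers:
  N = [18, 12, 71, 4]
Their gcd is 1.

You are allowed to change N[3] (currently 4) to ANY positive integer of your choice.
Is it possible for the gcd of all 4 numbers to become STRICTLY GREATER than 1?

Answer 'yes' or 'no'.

Current gcd = 1
gcd of all OTHER numbers (without N[3]=4): gcd([18, 12, 71]) = 1
The new gcd after any change is gcd(1, new_value).
This can be at most 1.
Since 1 = old gcd 1, the gcd can only stay the same or decrease.

Answer: no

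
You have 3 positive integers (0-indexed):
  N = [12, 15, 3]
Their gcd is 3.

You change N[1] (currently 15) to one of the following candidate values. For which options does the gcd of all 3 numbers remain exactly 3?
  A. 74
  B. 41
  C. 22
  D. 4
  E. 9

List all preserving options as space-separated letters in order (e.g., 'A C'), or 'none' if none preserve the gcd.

Answer: E

Derivation:
Old gcd = 3; gcd of others (without N[1]) = 3
New gcd for candidate v: gcd(3, v). Preserves old gcd iff gcd(3, v) = 3.
  Option A: v=74, gcd(3,74)=1 -> changes
  Option B: v=41, gcd(3,41)=1 -> changes
  Option C: v=22, gcd(3,22)=1 -> changes
  Option D: v=4, gcd(3,4)=1 -> changes
  Option E: v=9, gcd(3,9)=3 -> preserves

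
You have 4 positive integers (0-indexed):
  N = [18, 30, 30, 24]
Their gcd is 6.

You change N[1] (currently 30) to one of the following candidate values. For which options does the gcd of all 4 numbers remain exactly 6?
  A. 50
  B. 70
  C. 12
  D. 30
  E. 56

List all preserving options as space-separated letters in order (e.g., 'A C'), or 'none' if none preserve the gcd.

Old gcd = 6; gcd of others (without N[1]) = 6
New gcd for candidate v: gcd(6, v). Preserves old gcd iff gcd(6, v) = 6.
  Option A: v=50, gcd(6,50)=2 -> changes
  Option B: v=70, gcd(6,70)=2 -> changes
  Option C: v=12, gcd(6,12)=6 -> preserves
  Option D: v=30, gcd(6,30)=6 -> preserves
  Option E: v=56, gcd(6,56)=2 -> changes

Answer: C D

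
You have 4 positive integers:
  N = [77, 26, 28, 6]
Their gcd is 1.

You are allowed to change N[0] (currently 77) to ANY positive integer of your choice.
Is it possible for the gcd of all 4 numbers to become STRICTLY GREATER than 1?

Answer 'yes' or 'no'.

Current gcd = 1
gcd of all OTHER numbers (without N[0]=77): gcd([26, 28, 6]) = 2
The new gcd after any change is gcd(2, new_value).
This can be at most 2.
Since 2 > old gcd 1, the gcd CAN increase (e.g., set N[0] = 2).

Answer: yes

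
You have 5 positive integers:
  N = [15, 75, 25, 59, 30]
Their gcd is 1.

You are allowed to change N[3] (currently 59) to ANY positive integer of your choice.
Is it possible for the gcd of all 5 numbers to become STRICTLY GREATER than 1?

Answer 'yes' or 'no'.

Answer: yes

Derivation:
Current gcd = 1
gcd of all OTHER numbers (without N[3]=59): gcd([15, 75, 25, 30]) = 5
The new gcd after any change is gcd(5, new_value).
This can be at most 5.
Since 5 > old gcd 1, the gcd CAN increase (e.g., set N[3] = 5).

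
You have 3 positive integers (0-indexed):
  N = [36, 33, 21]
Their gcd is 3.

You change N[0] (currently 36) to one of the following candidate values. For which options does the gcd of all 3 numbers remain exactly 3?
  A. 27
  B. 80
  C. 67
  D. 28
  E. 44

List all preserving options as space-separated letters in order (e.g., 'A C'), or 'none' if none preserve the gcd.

Answer: A

Derivation:
Old gcd = 3; gcd of others (without N[0]) = 3
New gcd for candidate v: gcd(3, v). Preserves old gcd iff gcd(3, v) = 3.
  Option A: v=27, gcd(3,27)=3 -> preserves
  Option B: v=80, gcd(3,80)=1 -> changes
  Option C: v=67, gcd(3,67)=1 -> changes
  Option D: v=28, gcd(3,28)=1 -> changes
  Option E: v=44, gcd(3,44)=1 -> changes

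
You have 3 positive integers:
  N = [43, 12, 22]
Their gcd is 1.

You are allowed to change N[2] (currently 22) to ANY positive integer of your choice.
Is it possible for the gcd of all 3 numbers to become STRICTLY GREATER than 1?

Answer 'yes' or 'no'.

Current gcd = 1
gcd of all OTHER numbers (without N[2]=22): gcd([43, 12]) = 1
The new gcd after any change is gcd(1, new_value).
This can be at most 1.
Since 1 = old gcd 1, the gcd can only stay the same or decrease.

Answer: no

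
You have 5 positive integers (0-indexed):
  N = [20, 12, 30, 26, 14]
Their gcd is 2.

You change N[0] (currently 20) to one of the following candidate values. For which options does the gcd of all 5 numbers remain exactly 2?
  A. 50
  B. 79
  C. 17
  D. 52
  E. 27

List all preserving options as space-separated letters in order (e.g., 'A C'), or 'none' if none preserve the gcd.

Old gcd = 2; gcd of others (without N[0]) = 2
New gcd for candidate v: gcd(2, v). Preserves old gcd iff gcd(2, v) = 2.
  Option A: v=50, gcd(2,50)=2 -> preserves
  Option B: v=79, gcd(2,79)=1 -> changes
  Option C: v=17, gcd(2,17)=1 -> changes
  Option D: v=52, gcd(2,52)=2 -> preserves
  Option E: v=27, gcd(2,27)=1 -> changes

Answer: A D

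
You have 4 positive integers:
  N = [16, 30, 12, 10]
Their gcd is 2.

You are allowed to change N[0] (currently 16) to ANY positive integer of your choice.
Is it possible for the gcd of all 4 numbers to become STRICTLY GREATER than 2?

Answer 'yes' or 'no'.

Current gcd = 2
gcd of all OTHER numbers (without N[0]=16): gcd([30, 12, 10]) = 2
The new gcd after any change is gcd(2, new_value).
This can be at most 2.
Since 2 = old gcd 2, the gcd can only stay the same or decrease.

Answer: no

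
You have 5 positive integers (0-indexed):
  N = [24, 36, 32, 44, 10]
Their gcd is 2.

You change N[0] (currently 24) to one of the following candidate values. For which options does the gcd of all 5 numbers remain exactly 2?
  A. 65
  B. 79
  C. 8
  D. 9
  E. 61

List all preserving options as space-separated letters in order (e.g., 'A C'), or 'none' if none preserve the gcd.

Answer: C

Derivation:
Old gcd = 2; gcd of others (without N[0]) = 2
New gcd for candidate v: gcd(2, v). Preserves old gcd iff gcd(2, v) = 2.
  Option A: v=65, gcd(2,65)=1 -> changes
  Option B: v=79, gcd(2,79)=1 -> changes
  Option C: v=8, gcd(2,8)=2 -> preserves
  Option D: v=9, gcd(2,9)=1 -> changes
  Option E: v=61, gcd(2,61)=1 -> changes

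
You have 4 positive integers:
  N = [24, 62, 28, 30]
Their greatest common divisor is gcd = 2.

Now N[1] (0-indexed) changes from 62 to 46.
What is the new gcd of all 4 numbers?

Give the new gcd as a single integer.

Numbers: [24, 62, 28, 30], gcd = 2
Change: index 1, 62 -> 46
gcd of the OTHER numbers (without index 1): gcd([24, 28, 30]) = 2
New gcd = gcd(g_others, new_val) = gcd(2, 46) = 2

Answer: 2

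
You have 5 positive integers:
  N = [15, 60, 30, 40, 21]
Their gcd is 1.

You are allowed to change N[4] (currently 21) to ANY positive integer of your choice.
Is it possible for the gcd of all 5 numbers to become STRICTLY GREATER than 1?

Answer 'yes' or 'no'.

Current gcd = 1
gcd of all OTHER numbers (without N[4]=21): gcd([15, 60, 30, 40]) = 5
The new gcd after any change is gcd(5, new_value).
This can be at most 5.
Since 5 > old gcd 1, the gcd CAN increase (e.g., set N[4] = 5).

Answer: yes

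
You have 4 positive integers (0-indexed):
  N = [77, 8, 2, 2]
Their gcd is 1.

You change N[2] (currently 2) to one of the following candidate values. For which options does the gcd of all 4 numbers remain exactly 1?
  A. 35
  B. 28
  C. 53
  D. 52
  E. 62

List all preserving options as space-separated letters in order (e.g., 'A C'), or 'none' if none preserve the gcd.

Old gcd = 1; gcd of others (without N[2]) = 1
New gcd for candidate v: gcd(1, v). Preserves old gcd iff gcd(1, v) = 1.
  Option A: v=35, gcd(1,35)=1 -> preserves
  Option B: v=28, gcd(1,28)=1 -> preserves
  Option C: v=53, gcd(1,53)=1 -> preserves
  Option D: v=52, gcd(1,52)=1 -> preserves
  Option E: v=62, gcd(1,62)=1 -> preserves

Answer: A B C D E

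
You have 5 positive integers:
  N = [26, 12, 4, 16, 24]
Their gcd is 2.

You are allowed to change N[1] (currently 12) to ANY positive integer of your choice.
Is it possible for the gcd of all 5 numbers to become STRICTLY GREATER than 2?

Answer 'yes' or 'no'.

Current gcd = 2
gcd of all OTHER numbers (without N[1]=12): gcd([26, 4, 16, 24]) = 2
The new gcd after any change is gcd(2, new_value).
This can be at most 2.
Since 2 = old gcd 2, the gcd can only stay the same or decrease.

Answer: no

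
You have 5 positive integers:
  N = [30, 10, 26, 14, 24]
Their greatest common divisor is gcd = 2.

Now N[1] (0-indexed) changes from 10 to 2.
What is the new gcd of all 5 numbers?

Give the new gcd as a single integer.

Numbers: [30, 10, 26, 14, 24], gcd = 2
Change: index 1, 10 -> 2
gcd of the OTHER numbers (without index 1): gcd([30, 26, 14, 24]) = 2
New gcd = gcd(g_others, new_val) = gcd(2, 2) = 2

Answer: 2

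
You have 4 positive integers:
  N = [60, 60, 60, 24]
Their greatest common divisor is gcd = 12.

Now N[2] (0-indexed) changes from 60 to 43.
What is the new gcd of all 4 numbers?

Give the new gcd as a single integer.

Numbers: [60, 60, 60, 24], gcd = 12
Change: index 2, 60 -> 43
gcd of the OTHER numbers (without index 2): gcd([60, 60, 24]) = 12
New gcd = gcd(g_others, new_val) = gcd(12, 43) = 1

Answer: 1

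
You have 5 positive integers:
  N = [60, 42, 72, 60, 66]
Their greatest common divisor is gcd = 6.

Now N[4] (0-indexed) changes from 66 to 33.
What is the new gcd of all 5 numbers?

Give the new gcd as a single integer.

Numbers: [60, 42, 72, 60, 66], gcd = 6
Change: index 4, 66 -> 33
gcd of the OTHER numbers (without index 4): gcd([60, 42, 72, 60]) = 6
New gcd = gcd(g_others, new_val) = gcd(6, 33) = 3

Answer: 3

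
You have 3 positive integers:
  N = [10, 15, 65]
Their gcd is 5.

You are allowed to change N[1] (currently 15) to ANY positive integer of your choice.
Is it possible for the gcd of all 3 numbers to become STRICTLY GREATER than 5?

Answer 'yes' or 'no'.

Answer: no

Derivation:
Current gcd = 5
gcd of all OTHER numbers (without N[1]=15): gcd([10, 65]) = 5
The new gcd after any change is gcd(5, new_value).
This can be at most 5.
Since 5 = old gcd 5, the gcd can only stay the same or decrease.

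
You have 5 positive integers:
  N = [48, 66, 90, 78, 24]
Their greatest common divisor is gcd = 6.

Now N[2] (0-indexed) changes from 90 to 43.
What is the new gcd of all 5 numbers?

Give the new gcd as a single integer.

Answer: 1

Derivation:
Numbers: [48, 66, 90, 78, 24], gcd = 6
Change: index 2, 90 -> 43
gcd of the OTHER numbers (without index 2): gcd([48, 66, 78, 24]) = 6
New gcd = gcd(g_others, new_val) = gcd(6, 43) = 1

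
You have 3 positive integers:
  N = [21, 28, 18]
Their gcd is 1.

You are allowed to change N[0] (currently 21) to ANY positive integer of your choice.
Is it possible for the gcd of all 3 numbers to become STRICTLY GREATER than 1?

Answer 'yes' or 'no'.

Current gcd = 1
gcd of all OTHER numbers (without N[0]=21): gcd([28, 18]) = 2
The new gcd after any change is gcd(2, new_value).
This can be at most 2.
Since 2 > old gcd 1, the gcd CAN increase (e.g., set N[0] = 2).

Answer: yes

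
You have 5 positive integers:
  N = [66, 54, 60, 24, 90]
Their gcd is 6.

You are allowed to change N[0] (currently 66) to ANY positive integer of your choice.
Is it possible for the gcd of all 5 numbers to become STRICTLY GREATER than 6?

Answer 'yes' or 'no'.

Current gcd = 6
gcd of all OTHER numbers (without N[0]=66): gcd([54, 60, 24, 90]) = 6
The new gcd after any change is gcd(6, new_value).
This can be at most 6.
Since 6 = old gcd 6, the gcd can only stay the same or decrease.

Answer: no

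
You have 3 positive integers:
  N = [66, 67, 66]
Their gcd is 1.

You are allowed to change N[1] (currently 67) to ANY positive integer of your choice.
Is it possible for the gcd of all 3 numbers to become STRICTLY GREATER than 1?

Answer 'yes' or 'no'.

Answer: yes

Derivation:
Current gcd = 1
gcd of all OTHER numbers (without N[1]=67): gcd([66, 66]) = 66
The new gcd after any change is gcd(66, new_value).
This can be at most 66.
Since 66 > old gcd 1, the gcd CAN increase (e.g., set N[1] = 66).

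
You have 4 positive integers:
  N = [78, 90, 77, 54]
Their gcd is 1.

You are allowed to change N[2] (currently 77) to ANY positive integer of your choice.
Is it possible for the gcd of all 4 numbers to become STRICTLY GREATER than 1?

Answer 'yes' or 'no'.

Current gcd = 1
gcd of all OTHER numbers (without N[2]=77): gcd([78, 90, 54]) = 6
The new gcd after any change is gcd(6, new_value).
This can be at most 6.
Since 6 > old gcd 1, the gcd CAN increase (e.g., set N[2] = 6).

Answer: yes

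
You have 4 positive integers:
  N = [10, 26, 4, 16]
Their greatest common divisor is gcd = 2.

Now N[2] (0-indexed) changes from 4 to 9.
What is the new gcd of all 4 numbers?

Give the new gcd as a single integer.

Numbers: [10, 26, 4, 16], gcd = 2
Change: index 2, 4 -> 9
gcd of the OTHER numbers (without index 2): gcd([10, 26, 16]) = 2
New gcd = gcd(g_others, new_val) = gcd(2, 9) = 1

Answer: 1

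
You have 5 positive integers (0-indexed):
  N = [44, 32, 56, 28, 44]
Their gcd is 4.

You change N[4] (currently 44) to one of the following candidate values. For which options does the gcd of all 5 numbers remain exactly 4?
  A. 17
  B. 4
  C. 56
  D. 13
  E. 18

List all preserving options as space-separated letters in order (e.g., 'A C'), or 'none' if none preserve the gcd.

Old gcd = 4; gcd of others (without N[4]) = 4
New gcd for candidate v: gcd(4, v). Preserves old gcd iff gcd(4, v) = 4.
  Option A: v=17, gcd(4,17)=1 -> changes
  Option B: v=4, gcd(4,4)=4 -> preserves
  Option C: v=56, gcd(4,56)=4 -> preserves
  Option D: v=13, gcd(4,13)=1 -> changes
  Option E: v=18, gcd(4,18)=2 -> changes

Answer: B C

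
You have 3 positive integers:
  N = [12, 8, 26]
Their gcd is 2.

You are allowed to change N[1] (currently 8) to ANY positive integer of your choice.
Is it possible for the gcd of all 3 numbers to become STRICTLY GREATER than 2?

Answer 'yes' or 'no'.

Answer: no

Derivation:
Current gcd = 2
gcd of all OTHER numbers (without N[1]=8): gcd([12, 26]) = 2
The new gcd after any change is gcd(2, new_value).
This can be at most 2.
Since 2 = old gcd 2, the gcd can only stay the same or decrease.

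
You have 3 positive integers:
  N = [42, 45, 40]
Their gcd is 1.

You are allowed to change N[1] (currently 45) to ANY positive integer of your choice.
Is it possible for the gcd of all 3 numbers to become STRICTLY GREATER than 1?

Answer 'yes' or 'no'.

Answer: yes

Derivation:
Current gcd = 1
gcd of all OTHER numbers (without N[1]=45): gcd([42, 40]) = 2
The new gcd after any change is gcd(2, new_value).
This can be at most 2.
Since 2 > old gcd 1, the gcd CAN increase (e.g., set N[1] = 2).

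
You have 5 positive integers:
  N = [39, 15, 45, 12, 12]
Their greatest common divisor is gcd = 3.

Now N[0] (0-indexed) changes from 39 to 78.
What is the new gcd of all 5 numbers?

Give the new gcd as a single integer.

Numbers: [39, 15, 45, 12, 12], gcd = 3
Change: index 0, 39 -> 78
gcd of the OTHER numbers (without index 0): gcd([15, 45, 12, 12]) = 3
New gcd = gcd(g_others, new_val) = gcd(3, 78) = 3

Answer: 3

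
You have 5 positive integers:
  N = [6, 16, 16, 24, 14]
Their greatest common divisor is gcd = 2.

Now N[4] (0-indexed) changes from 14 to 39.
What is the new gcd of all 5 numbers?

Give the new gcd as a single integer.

Numbers: [6, 16, 16, 24, 14], gcd = 2
Change: index 4, 14 -> 39
gcd of the OTHER numbers (without index 4): gcd([6, 16, 16, 24]) = 2
New gcd = gcd(g_others, new_val) = gcd(2, 39) = 1

Answer: 1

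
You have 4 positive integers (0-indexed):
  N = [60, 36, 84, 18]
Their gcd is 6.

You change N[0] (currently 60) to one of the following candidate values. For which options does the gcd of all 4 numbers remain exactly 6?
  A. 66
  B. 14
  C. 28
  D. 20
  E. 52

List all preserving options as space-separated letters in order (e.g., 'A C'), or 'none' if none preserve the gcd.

Answer: A

Derivation:
Old gcd = 6; gcd of others (without N[0]) = 6
New gcd for candidate v: gcd(6, v). Preserves old gcd iff gcd(6, v) = 6.
  Option A: v=66, gcd(6,66)=6 -> preserves
  Option B: v=14, gcd(6,14)=2 -> changes
  Option C: v=28, gcd(6,28)=2 -> changes
  Option D: v=20, gcd(6,20)=2 -> changes
  Option E: v=52, gcd(6,52)=2 -> changes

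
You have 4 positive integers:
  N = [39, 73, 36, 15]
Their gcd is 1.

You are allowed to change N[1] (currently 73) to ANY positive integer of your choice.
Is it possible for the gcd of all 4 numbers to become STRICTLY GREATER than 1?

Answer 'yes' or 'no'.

Current gcd = 1
gcd of all OTHER numbers (without N[1]=73): gcd([39, 36, 15]) = 3
The new gcd after any change is gcd(3, new_value).
This can be at most 3.
Since 3 > old gcd 1, the gcd CAN increase (e.g., set N[1] = 3).

Answer: yes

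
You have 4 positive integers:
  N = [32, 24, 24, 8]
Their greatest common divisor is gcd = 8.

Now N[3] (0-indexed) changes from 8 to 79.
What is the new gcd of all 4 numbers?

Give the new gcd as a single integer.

Numbers: [32, 24, 24, 8], gcd = 8
Change: index 3, 8 -> 79
gcd of the OTHER numbers (without index 3): gcd([32, 24, 24]) = 8
New gcd = gcd(g_others, new_val) = gcd(8, 79) = 1

Answer: 1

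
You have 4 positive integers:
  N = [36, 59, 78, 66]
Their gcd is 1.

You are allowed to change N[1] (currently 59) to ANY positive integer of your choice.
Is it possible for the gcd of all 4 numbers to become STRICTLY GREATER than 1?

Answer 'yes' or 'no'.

Current gcd = 1
gcd of all OTHER numbers (without N[1]=59): gcd([36, 78, 66]) = 6
The new gcd after any change is gcd(6, new_value).
This can be at most 6.
Since 6 > old gcd 1, the gcd CAN increase (e.g., set N[1] = 6).

Answer: yes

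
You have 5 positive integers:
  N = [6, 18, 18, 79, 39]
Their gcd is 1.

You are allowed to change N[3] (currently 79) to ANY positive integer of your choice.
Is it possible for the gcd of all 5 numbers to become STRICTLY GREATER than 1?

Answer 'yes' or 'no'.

Current gcd = 1
gcd of all OTHER numbers (without N[3]=79): gcd([6, 18, 18, 39]) = 3
The new gcd after any change is gcd(3, new_value).
This can be at most 3.
Since 3 > old gcd 1, the gcd CAN increase (e.g., set N[3] = 3).

Answer: yes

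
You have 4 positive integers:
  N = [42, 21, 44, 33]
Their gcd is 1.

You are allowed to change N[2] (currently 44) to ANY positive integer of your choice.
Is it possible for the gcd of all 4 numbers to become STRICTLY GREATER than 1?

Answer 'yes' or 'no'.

Current gcd = 1
gcd of all OTHER numbers (without N[2]=44): gcd([42, 21, 33]) = 3
The new gcd after any change is gcd(3, new_value).
This can be at most 3.
Since 3 > old gcd 1, the gcd CAN increase (e.g., set N[2] = 3).

Answer: yes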